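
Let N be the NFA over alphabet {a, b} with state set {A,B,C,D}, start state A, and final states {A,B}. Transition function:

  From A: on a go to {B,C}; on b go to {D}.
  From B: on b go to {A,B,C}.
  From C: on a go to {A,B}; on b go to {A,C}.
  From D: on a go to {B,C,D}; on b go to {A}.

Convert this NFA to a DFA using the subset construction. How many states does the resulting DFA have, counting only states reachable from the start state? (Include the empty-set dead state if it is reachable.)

7

Start state of the DFA: {A}.
{A} --a--> {B,C}  [new]
{A} --b--> {D}  [new]
{B,C} --a--> {A,B}  [new]
{B,C} --b--> {A,B,C}  [new]
{D} --a--> {B,C,D}  [new]
{D} --b--> {A}  [seen]
{A,B} --a--> {B,C}  [seen]
{A,B} --b--> {A,B,C,D}  [new]
{A,B,C} --a--> {A,B,C}  [seen]
{A,B,C} --b--> {A,B,C,D}  [seen]
{B,C,D} --a--> {A,B,C,D}  [seen]
{B,C,D} --b--> {A,B,C}  [seen]
{A,B,C,D} --a--> {A,B,C,D}  [seen]
{A,B,C,D} --b--> {A,B,C,D}  [seen]
Reachable DFA states: {A}, {B,C}, {D}, {A,B}, {A,B,C}, {B,C,D}, {A,B,C,D}.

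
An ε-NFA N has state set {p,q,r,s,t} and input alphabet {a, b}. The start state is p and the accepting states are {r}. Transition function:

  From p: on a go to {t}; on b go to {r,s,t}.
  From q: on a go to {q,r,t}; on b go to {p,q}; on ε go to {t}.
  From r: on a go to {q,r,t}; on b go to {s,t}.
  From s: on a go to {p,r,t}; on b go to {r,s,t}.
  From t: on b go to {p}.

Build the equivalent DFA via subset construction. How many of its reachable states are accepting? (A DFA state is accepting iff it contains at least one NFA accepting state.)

Start state of the DFA: {p} (ε-closure of the NFA start).
{p} --a--> {t}  [new]
{p} --b--> {r,s,t}  [new]
{t} --a--> ∅  [new]
{t} --b--> {p}  [seen]
{r,s,t} --a--> {p,q,r,t}  [new]
{r,s,t} --b--> {p,r,s,t}  [new]
∅ --a--> ∅  [seen]
∅ --b--> ∅  [seen]
{p,q,r,t} --a--> {q,r,t}  [new]
{p,q,r,t} --b--> {p,q,r,s,t}  [new]
{p,r,s,t} --a--> {p,q,r,t}  [seen]
{p,r,s,t} --b--> {p,r,s,t}  [seen]
{q,r,t} --a--> {q,r,t}  [seen]
{q,r,t} --b--> {p,q,s,t}  [new]
{p,q,r,s,t} --a--> {p,q,r,t}  [seen]
{p,q,r,s,t} --b--> {p,q,r,s,t}  [seen]
{p,q,s,t} --a--> {p,q,r,t}  [seen]
{p,q,s,t} --b--> {p,q,r,s,t}  [seen]
Reachable DFA states: {p}, {t}, {r,s,t}, ∅, {p,q,r,t}, {p,r,s,t}, {q,r,t}, {p,q,r,s,t}, {p,q,s,t}.
Accepting DFA states (contain an NFA accepting state): {r,s,t}, {p,q,r,t}, {p,r,s,t}, {q,r,t}, {p,q,r,s,t}.

5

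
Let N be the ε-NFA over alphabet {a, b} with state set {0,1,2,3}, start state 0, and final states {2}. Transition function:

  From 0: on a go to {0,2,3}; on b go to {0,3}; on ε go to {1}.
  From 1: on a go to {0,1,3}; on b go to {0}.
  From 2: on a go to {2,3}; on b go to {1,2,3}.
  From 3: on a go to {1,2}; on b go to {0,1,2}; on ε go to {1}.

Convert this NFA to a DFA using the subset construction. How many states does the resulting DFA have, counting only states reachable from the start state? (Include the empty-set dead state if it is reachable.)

3

Start state of the DFA: {0,1} (ε-closure of the NFA start).
{0,1} --a--> {0,1,2,3}  [new]
{0,1} --b--> {0,1,3}  [new]
{0,1,2,3} --a--> {0,1,2,3}  [seen]
{0,1,2,3} --b--> {0,1,2,3}  [seen]
{0,1,3} --a--> {0,1,2,3}  [seen]
{0,1,3} --b--> {0,1,2,3}  [seen]
Reachable DFA states: {0,1}, {0,1,2,3}, {0,1,3}.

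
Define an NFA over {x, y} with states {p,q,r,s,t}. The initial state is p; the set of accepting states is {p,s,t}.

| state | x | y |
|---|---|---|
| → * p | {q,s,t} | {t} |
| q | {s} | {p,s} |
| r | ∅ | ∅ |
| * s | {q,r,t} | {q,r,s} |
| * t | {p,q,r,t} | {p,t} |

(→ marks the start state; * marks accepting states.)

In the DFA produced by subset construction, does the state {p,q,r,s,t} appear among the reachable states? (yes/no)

Start state of the DFA: {p}.
{p} --x--> {q,s,t}  [new]
{p} --y--> {t}  [new]
{q,s,t} --x--> {p,q,r,s,t}  [new]
{q,s,t} --y--> {p,q,r,s,t}  [seen]
{t} --x--> {p,q,r,t}  [new]
{t} --y--> {p,t}  [new]
{p,q,r,s,t} --x--> {p,q,r,s,t}  [seen]
{p,q,r,s,t} --y--> {p,q,r,s,t}  [seen]
{p,q,r,t} --x--> {p,q,r,s,t}  [seen]
{p,q,r,t} --y--> {p,s,t}  [new]
{p,t} --x--> {p,q,r,s,t}  [seen]
{p,t} --y--> {p,t}  [seen]
{p,s,t} --x--> {p,q,r,s,t}  [seen]
{p,s,t} --y--> {p,q,r,s,t}  [seen]
Reachable DFA states: {p}, {q,s,t}, {t}, {p,q,r,s,t}, {p,q,r,t}, {p,t}, {p,s,t}.
{p,q,r,s,t} is among them.

yes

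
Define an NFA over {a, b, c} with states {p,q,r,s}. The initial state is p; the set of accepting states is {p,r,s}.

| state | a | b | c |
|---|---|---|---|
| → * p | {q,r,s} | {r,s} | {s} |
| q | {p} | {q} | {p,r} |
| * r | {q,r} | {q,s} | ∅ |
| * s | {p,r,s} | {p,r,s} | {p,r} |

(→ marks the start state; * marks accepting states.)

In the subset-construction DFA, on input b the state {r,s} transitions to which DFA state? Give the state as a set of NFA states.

{p,q,r,s}

δ(r,b) = {q,s}; δ(s,b) = {p,r,s}.
Union: {p,q,r,s}.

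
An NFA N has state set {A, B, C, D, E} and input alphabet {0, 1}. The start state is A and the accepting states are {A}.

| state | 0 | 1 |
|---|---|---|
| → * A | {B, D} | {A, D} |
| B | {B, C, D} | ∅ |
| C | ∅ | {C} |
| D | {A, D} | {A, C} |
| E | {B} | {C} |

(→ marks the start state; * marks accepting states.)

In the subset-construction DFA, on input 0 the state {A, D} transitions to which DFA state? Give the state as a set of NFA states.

{A, B, D}

δ(A,0) = {B, D}; δ(D,0) = {A, D}.
Union: {A, B, D}.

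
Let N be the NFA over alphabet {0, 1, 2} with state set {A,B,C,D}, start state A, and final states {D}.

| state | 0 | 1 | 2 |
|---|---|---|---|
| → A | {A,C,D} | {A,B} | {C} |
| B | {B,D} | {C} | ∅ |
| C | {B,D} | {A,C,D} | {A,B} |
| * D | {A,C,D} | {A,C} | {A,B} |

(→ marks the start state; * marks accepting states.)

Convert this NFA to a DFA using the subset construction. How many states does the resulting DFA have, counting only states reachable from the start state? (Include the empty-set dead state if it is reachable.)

Start state of the DFA: {A}.
{A} --0--> {A,C,D}  [new]
{A} --1--> {A,B}  [new]
{A} --2--> {C}  [new]
{A,C,D} --0--> {A,B,C,D}  [new]
{A,C,D} --1--> {A,B,C,D}  [seen]
{A,C,D} --2--> {A,B,C}  [new]
{A,B} --0--> {A,B,C,D}  [seen]
{A,B} --1--> {A,B,C}  [seen]
{A,B} --2--> {C}  [seen]
{C} --0--> {B,D}  [new]
{C} --1--> {A,C,D}  [seen]
{C} --2--> {A,B}  [seen]
{A,B,C,D} --0--> {A,B,C,D}  [seen]
{A,B,C,D} --1--> {A,B,C,D}  [seen]
{A,B,C,D} --2--> {A,B,C}  [seen]
{A,B,C} --0--> {A,B,C,D}  [seen]
{A,B,C} --1--> {A,B,C,D}  [seen]
{A,B,C} --2--> {A,B,C}  [seen]
{B,D} --0--> {A,B,C,D}  [seen]
{B,D} --1--> {A,C}  [new]
{B,D} --2--> {A,B}  [seen]
{A,C} --0--> {A,B,C,D}  [seen]
{A,C} --1--> {A,B,C,D}  [seen]
{A,C} --2--> {A,B,C}  [seen]
Reachable DFA states: {A}, {A,C,D}, {A,B}, {C}, {A,B,C,D}, {A,B,C}, {B,D}, {A,C}.

8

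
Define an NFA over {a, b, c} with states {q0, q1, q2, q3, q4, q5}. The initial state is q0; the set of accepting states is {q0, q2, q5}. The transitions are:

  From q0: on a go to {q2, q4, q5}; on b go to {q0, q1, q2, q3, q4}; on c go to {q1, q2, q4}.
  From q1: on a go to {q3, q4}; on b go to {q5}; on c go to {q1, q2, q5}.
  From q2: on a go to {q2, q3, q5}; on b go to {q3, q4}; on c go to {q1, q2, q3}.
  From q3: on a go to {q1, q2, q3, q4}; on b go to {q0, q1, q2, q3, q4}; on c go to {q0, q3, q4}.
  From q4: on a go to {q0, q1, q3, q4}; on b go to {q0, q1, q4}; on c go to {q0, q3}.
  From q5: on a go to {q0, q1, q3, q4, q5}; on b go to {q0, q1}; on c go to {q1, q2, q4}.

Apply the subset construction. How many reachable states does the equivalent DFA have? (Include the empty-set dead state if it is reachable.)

Start state of the DFA: {q0}.
{q0} --a--> {q2, q4, q5}  [new]
{q0} --b--> {q0, q1, q2, q3, q4}  [new]
{q0} --c--> {q1, q2, q4}  [new]
{q2, q4, q5} --a--> {q0, q1, q2, q3, q4, q5}  [new]
{q2, q4, q5} --b--> {q0, q1, q3, q4}  [new]
{q2, q4, q5} --c--> {q0, q1, q2, q3, q4}  [seen]
{q0, q1, q2, q3, q4} --a--> {q0, q1, q2, q3, q4, q5}  [seen]
{q0, q1, q2, q3, q4} --b--> {q0, q1, q2, q3, q4, q5}  [seen]
{q0, q1, q2, q3, q4} --c--> {q0, q1, q2, q3, q4, q5}  [seen]
{q1, q2, q4} --a--> {q0, q1, q2, q3, q4, q5}  [seen]
{q1, q2, q4} --b--> {q0, q1, q3, q4, q5}  [new]
{q1, q2, q4} --c--> {q0, q1, q2, q3, q5}  [new]
{q0, q1, q2, q3, q4, q5} --a--> {q0, q1, q2, q3, q4, q5}  [seen]
{q0, q1, q2, q3, q4, q5} --b--> {q0, q1, q2, q3, q4, q5}  [seen]
{q0, q1, q2, q3, q4, q5} --c--> {q0, q1, q2, q3, q4, q5}  [seen]
{q0, q1, q3, q4} --a--> {q0, q1, q2, q3, q4, q5}  [seen]
{q0, q1, q3, q4} --b--> {q0, q1, q2, q3, q4, q5}  [seen]
{q0, q1, q3, q4} --c--> {q0, q1, q2, q3, q4, q5}  [seen]
{q0, q1, q3, q4, q5} --a--> {q0, q1, q2, q3, q4, q5}  [seen]
{q0, q1, q3, q4, q5} --b--> {q0, q1, q2, q3, q4, q5}  [seen]
{q0, q1, q3, q4, q5} --c--> {q0, q1, q2, q3, q4, q5}  [seen]
{q0, q1, q2, q3, q5} --a--> {q0, q1, q2, q3, q4, q5}  [seen]
{q0, q1, q2, q3, q5} --b--> {q0, q1, q2, q3, q4, q5}  [seen]
{q0, q1, q2, q3, q5} --c--> {q0, q1, q2, q3, q4, q5}  [seen]
Reachable DFA states: {q0}, {q2, q4, q5}, {q0, q1, q2, q3, q4}, {q1, q2, q4}, {q0, q1, q2, q3, q4, q5}, {q0, q1, q3, q4}, {q0, q1, q3, q4, q5}, {q0, q1, q2, q3, q5}.

8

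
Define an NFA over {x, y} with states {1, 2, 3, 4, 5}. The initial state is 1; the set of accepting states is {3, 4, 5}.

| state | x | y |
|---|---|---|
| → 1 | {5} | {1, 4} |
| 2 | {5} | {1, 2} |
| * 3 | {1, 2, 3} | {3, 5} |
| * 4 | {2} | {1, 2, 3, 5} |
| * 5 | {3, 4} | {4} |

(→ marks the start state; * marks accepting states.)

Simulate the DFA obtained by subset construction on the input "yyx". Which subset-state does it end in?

{1, 2, 3, 4, 5}

Start: {1}.
δ(1,y) = {1, 4}.
Union: {1, 4}.
After y: {1, 4}.
δ(1,y) = {1, 4}; δ(4,y) = {1, 2, 3, 5}.
Union: {1, 2, 3, 4, 5}.
After y: {1, 2, 3, 4, 5}.
δ(1,x) = {5}; δ(2,x) = {5}; δ(3,x) = {1, 2, 3}; δ(4,x) = {2}; δ(5,x) = {3, 4}.
Union: {1, 2, 3, 4, 5}.
After x: {1, 2, 3, 4, 5}.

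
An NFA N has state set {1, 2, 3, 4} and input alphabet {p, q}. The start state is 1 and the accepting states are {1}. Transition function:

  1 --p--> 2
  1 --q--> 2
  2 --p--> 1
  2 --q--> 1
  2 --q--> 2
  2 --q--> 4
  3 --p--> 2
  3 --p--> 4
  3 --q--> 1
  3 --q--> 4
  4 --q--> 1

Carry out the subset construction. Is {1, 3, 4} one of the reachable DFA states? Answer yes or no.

Start state of the DFA: {1}.
{1} --p--> {2}  [new]
{1} --q--> {2}  [seen]
{2} --p--> {1}  [seen]
{2} --q--> {1, 2, 4}  [new]
{1, 2, 4} --p--> {1, 2}  [new]
{1, 2, 4} --q--> {1, 2, 4}  [seen]
{1, 2} --p--> {1, 2}  [seen]
{1, 2} --q--> {1, 2, 4}  [seen]
Reachable DFA states: {1}, {2}, {1, 2, 4}, {1, 2}.
{1, 3, 4} is not among them.

no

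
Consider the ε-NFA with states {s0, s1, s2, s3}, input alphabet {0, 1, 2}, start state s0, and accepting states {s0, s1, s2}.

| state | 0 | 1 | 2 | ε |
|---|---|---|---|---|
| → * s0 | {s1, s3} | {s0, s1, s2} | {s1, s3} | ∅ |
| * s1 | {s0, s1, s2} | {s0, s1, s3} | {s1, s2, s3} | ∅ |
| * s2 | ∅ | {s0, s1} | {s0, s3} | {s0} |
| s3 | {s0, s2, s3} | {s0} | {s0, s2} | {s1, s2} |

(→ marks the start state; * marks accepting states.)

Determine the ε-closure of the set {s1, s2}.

{s0, s1, s2}

Begin with {s1, s2}.
s2 →ε {s0}; add s0.
ε-closure = {s0, s1, s2}.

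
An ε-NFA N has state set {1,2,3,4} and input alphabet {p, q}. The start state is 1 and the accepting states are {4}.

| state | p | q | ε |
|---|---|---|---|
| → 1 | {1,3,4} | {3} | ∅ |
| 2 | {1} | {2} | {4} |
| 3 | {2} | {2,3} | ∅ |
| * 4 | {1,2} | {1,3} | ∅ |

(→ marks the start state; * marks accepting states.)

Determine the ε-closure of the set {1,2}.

{1,2,4}

Begin with {1,2}.
2 →ε {4}; add 4.
ε-closure = {1,2,4}.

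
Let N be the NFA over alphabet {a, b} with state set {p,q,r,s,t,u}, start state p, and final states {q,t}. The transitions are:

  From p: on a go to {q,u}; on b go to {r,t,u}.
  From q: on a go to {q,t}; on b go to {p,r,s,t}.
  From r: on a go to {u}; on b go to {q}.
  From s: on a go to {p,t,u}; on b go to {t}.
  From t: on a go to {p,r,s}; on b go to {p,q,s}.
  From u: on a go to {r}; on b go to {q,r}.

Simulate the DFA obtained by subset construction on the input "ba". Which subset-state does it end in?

Start: {p}.
δ(p,b) = {r,t,u}.
Union: {r,t,u}.
After b: {r,t,u}.
δ(r,a) = {u}; δ(t,a) = {p,r,s}; δ(u,a) = {r}.
Union: {p,r,s,u}.
After a: {p,r,s,u}.

{p,r,s,u}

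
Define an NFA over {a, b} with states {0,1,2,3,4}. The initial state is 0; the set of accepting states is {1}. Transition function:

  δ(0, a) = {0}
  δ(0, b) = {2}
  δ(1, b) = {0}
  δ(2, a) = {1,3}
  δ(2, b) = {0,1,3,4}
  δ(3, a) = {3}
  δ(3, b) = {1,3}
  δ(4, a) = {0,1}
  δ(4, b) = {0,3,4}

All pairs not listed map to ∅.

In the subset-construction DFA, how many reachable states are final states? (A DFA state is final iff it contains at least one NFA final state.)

Start state of the DFA: {0}.
{0} --a--> {0}  [seen]
{0} --b--> {2}  [new]
{2} --a--> {1,3}  [new]
{2} --b--> {0,1,3,4}  [new]
{1,3} --a--> {3}  [new]
{1,3} --b--> {0,1,3}  [new]
{0,1,3,4} --a--> {0,1,3}  [seen]
{0,1,3,4} --b--> {0,1,2,3,4}  [new]
{3} --a--> {3}  [seen]
{3} --b--> {1,3}  [seen]
{0,1,3} --a--> {0,3}  [new]
{0,1,3} --b--> {0,1,2,3}  [new]
{0,1,2,3,4} --a--> {0,1,3}  [seen]
{0,1,2,3,4} --b--> {0,1,2,3,4}  [seen]
{0,3} --a--> {0,3}  [seen]
{0,3} --b--> {1,2,3}  [new]
{0,1,2,3} --a--> {0,1,3}  [seen]
{0,1,2,3} --b--> {0,1,2,3,4}  [seen]
{1,2,3} --a--> {1,3}  [seen]
{1,2,3} --b--> {0,1,3,4}  [seen]
Reachable DFA states: {0}, {2}, {1,3}, {0,1,3,4}, {3}, {0,1,3}, {0,1,2,3,4}, {0,3}, {0,1,2,3}, {1,2,3}.
Accepting DFA states (contain an NFA accepting state): {1,3}, {0,1,3,4}, {0,1,3}, {0,1,2,3,4}, {0,1,2,3}, {1,2,3}.

6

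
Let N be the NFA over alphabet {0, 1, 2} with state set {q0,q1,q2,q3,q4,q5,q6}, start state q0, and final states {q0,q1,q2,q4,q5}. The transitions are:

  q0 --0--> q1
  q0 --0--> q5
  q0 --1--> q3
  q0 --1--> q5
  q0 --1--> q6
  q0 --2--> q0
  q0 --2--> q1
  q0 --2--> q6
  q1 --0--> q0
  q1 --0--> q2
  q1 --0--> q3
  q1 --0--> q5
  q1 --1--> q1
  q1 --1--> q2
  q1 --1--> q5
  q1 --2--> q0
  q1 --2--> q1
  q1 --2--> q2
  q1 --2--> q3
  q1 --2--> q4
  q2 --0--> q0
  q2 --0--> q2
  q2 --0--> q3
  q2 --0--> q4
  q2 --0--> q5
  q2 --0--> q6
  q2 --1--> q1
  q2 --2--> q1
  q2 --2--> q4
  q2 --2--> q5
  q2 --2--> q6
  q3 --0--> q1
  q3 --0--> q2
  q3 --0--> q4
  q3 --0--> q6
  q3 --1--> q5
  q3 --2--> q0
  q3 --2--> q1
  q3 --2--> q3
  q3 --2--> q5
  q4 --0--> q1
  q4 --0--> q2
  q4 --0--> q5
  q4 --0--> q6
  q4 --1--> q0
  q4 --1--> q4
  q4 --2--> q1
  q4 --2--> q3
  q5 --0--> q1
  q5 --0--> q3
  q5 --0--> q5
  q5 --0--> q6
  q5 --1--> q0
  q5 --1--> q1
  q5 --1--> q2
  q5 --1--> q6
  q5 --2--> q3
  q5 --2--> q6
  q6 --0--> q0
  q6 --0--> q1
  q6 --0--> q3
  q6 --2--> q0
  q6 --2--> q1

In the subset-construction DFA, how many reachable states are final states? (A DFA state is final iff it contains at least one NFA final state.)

Start state of the DFA: {q0}.
{q0} --0--> {q1,q5}  [new]
{q0} --1--> {q3,q5,q6}  [new]
{q0} --2--> {q0,q1,q6}  [new]
{q1,q5} --0--> {q0,q1,q2,q3,q5,q6}  [new]
{q1,q5} --1--> {q0,q1,q2,q5,q6}  [new]
{q1,q5} --2--> {q0,q1,q2,q3,q4,q6}  [new]
{q3,q5,q6} --0--> {q0,q1,q2,q3,q4,q5,q6}  [new]
{q3,q5,q6} --1--> {q0,q1,q2,q5,q6}  [seen]
{q3,q5,q6} --2--> {q0,q1,q3,q5,q6}  [new]
{q0,q1,q6} --0--> {q0,q1,q2,q3,q5}  [new]
{q0,q1,q6} --1--> {q1,q2,q3,q5,q6}  [new]
{q0,q1,q6} --2--> {q0,q1,q2,q3,q4,q6}  [seen]
{q0,q1,q2,q3,q5,q6} --0--> {q0,q1,q2,q3,q4,q5,q6}  [seen]
{q0,q1,q2,q3,q5,q6} --1--> {q0,q1,q2,q3,q5,q6}  [seen]
{q0,q1,q2,q3,q5,q6} --2--> {q0,q1,q2,q3,q4,q5,q6}  [seen]
{q0,q1,q2,q5,q6} --0--> {q0,q1,q2,q3,q4,q5,q6}  [seen]
{q0,q1,q2,q5,q6} --1--> {q0,q1,q2,q3,q5,q6}  [seen]
{q0,q1,q2,q5,q6} --2--> {q0,q1,q2,q3,q4,q5,q6}  [seen]
{q0,q1,q2,q3,q4,q6} --0--> {q0,q1,q2,q3,q4,q5,q6}  [seen]
{q0,q1,q2,q3,q4,q6} --1--> {q0,q1,q2,q3,q4,q5,q6}  [seen]
{q0,q1,q2,q3,q4,q6} --2--> {q0,q1,q2,q3,q4,q5,q6}  [seen]
{q0,q1,q2,q3,q4,q5,q6} --0--> {q0,q1,q2,q3,q4,q5,q6}  [seen]
{q0,q1,q2,q3,q4,q5,q6} --1--> {q0,q1,q2,q3,q4,q5,q6}  [seen]
{q0,q1,q2,q3,q4,q5,q6} --2--> {q0,q1,q2,q3,q4,q5,q6}  [seen]
{q0,q1,q3,q5,q6} --0--> {q0,q1,q2,q3,q4,q5,q6}  [seen]
{q0,q1,q3,q5,q6} --1--> {q0,q1,q2,q3,q5,q6}  [seen]
{q0,q1,q3,q5,q6} --2--> {q0,q1,q2,q3,q4,q5,q6}  [seen]
{q0,q1,q2,q3,q5} --0--> {q0,q1,q2,q3,q4,q5,q6}  [seen]
{q0,q1,q2,q3,q5} --1--> {q0,q1,q2,q3,q5,q6}  [seen]
{q0,q1,q2,q3,q5} --2--> {q0,q1,q2,q3,q4,q5,q6}  [seen]
{q1,q2,q3,q5,q6} --0--> {q0,q1,q2,q3,q4,q5,q6}  [seen]
{q1,q2,q3,q5,q6} --1--> {q0,q1,q2,q5,q6}  [seen]
{q1,q2,q3,q5,q6} --2--> {q0,q1,q2,q3,q4,q5,q6}  [seen]
Reachable DFA states: {q0}, {q1,q5}, {q3,q5,q6}, {q0,q1,q6}, {q0,q1,q2,q3,q5,q6}, {q0,q1,q2,q5,q6}, {q0,q1,q2,q3,q4,q6}, {q0,q1,q2,q3,q4,q5,q6}, {q0,q1,q3,q5,q6}, {q0,q1,q2,q3,q5}, {q1,q2,q3,q5,q6}.
Accepting DFA states (contain an NFA accepting state): {q0}, {q1,q5}, {q3,q5,q6}, {q0,q1,q6}, {q0,q1,q2,q3,q5,q6}, {q0,q1,q2,q5,q6}, {q0,q1,q2,q3,q4,q6}, {q0,q1,q2,q3,q4,q5,q6}, {q0,q1,q3,q5,q6}, {q0,q1,q2,q3,q5}, {q1,q2,q3,q5,q6}.

11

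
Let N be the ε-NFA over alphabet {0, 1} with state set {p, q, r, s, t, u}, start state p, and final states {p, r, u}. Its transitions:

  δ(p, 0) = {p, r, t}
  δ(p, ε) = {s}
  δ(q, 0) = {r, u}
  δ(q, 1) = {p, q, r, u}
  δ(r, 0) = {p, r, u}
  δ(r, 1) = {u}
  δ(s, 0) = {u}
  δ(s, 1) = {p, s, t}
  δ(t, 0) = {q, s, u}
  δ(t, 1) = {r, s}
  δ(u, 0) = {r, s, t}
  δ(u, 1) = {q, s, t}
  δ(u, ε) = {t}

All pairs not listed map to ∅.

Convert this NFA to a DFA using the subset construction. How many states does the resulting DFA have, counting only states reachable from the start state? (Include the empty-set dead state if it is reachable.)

Start state of the DFA: {p, s} (ε-closure of the NFA start).
{p, s} --0--> {p, r, s, t, u}  [new]
{p, s} --1--> {p, s, t}  [new]
{p, r, s, t, u} --0--> {p, q, r, s, t, u}  [new]
{p, r, s, t, u} --1--> {p, q, r, s, t, u}  [seen]
{p, s, t} --0--> {p, q, r, s, t, u}  [seen]
{p, s, t} --1--> {p, r, s, t}  [new]
{p, q, r, s, t, u} --0--> {p, q, r, s, t, u}  [seen]
{p, q, r, s, t, u} --1--> {p, q, r, s, t, u}  [seen]
{p, r, s, t} --0--> {p, q, r, s, t, u}  [seen]
{p, r, s, t} --1--> {p, r, s, t, u}  [seen]
Reachable DFA states: {p, s}, {p, r, s, t, u}, {p, s, t}, {p, q, r, s, t, u}, {p, r, s, t}.

5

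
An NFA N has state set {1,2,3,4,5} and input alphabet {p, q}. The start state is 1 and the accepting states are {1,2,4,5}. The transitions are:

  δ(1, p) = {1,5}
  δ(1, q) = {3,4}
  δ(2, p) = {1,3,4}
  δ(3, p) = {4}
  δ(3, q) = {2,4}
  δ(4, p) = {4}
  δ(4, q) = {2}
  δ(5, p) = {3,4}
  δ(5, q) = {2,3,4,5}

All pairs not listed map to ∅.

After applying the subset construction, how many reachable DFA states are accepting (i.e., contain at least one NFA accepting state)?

Start state of the DFA: {1}.
{1} --p--> {1,5}  [new]
{1} --q--> {3,4}  [new]
{1,5} --p--> {1,3,4,5}  [new]
{1,5} --q--> {2,3,4,5}  [new]
{3,4} --p--> {4}  [new]
{3,4} --q--> {2,4}  [new]
{1,3,4,5} --p--> {1,3,4,5}  [seen]
{1,3,4,5} --q--> {2,3,4,5}  [seen]
{2,3,4,5} --p--> {1,3,4}  [new]
{2,3,4,5} --q--> {2,3,4,5}  [seen]
{4} --p--> {4}  [seen]
{4} --q--> {2}  [new]
{2,4} --p--> {1,3,4}  [seen]
{2,4} --q--> {2}  [seen]
{1,3,4} --p--> {1,4,5}  [new]
{1,3,4} --q--> {2,3,4}  [new]
{2} --p--> {1,3,4}  [seen]
{2} --q--> ∅  [new]
{1,4,5} --p--> {1,3,4,5}  [seen]
{1,4,5} --q--> {2,3,4,5}  [seen]
{2,3,4} --p--> {1,3,4}  [seen]
{2,3,4} --q--> {2,4}  [seen]
∅ --p--> ∅  [seen]
∅ --q--> ∅  [seen]
Reachable DFA states: {1}, {1,5}, {3,4}, {1,3,4,5}, {2,3,4,5}, {4}, {2,4}, {1,3,4}, {2}, {1,4,5}, {2,3,4}, ∅.
Accepting DFA states (contain an NFA accepting state): {1}, {1,5}, {3,4}, {1,3,4,5}, {2,3,4,5}, {4}, {2,4}, {1,3,4}, {2}, {1,4,5}, {2,3,4}.

11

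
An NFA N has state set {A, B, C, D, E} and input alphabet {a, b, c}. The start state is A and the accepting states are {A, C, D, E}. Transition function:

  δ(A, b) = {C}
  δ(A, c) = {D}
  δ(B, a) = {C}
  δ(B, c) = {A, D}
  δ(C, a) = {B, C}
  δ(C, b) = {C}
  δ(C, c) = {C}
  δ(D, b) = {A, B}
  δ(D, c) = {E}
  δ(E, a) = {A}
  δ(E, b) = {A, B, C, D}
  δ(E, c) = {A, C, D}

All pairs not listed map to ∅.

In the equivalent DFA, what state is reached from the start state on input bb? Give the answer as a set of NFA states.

Start: {A}.
δ(A,b) = {C}.
Union: {C}.
After b: {C}.
δ(C,b) = {C}.
Union: {C}.
After b: {C}.

{C}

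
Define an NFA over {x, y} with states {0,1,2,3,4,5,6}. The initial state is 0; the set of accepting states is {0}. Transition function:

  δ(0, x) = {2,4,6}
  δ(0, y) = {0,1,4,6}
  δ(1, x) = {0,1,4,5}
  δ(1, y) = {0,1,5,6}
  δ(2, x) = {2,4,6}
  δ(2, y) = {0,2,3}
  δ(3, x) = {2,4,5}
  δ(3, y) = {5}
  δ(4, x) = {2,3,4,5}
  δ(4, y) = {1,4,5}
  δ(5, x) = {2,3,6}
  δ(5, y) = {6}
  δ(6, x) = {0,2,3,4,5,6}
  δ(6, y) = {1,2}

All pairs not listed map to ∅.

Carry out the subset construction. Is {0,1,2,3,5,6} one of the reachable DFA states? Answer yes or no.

Start state of the DFA: {0}.
{0} --x--> {2,4,6}  [new]
{0} --y--> {0,1,4,6}  [new]
{2,4,6} --x--> {0,2,3,4,5,6}  [new]
{2,4,6} --y--> {0,1,2,3,4,5}  [new]
{0,1,4,6} --x--> {0,1,2,3,4,5,6}  [new]
{0,1,4,6} --y--> {0,1,2,4,5,6}  [new]
{0,2,3,4,5,6} --x--> {0,2,3,4,5,6}  [seen]
{0,2,3,4,5,6} --y--> {0,1,2,3,4,5,6}  [seen]
{0,1,2,3,4,5} --x--> {0,1,2,3,4,5,6}  [seen]
{0,1,2,3,4,5} --y--> {0,1,2,3,4,5,6}  [seen]
{0,1,2,3,4,5,6} --x--> {0,1,2,3,4,5,6}  [seen]
{0,1,2,3,4,5,6} --y--> {0,1,2,3,4,5,6}  [seen]
{0,1,2,4,5,6} --x--> {0,1,2,3,4,5,6}  [seen]
{0,1,2,4,5,6} --y--> {0,1,2,3,4,5,6}  [seen]
Reachable DFA states: {0}, {2,4,6}, {0,1,4,6}, {0,2,3,4,5,6}, {0,1,2,3,4,5}, {0,1,2,3,4,5,6}, {0,1,2,4,5,6}.
{0,1,2,3,5,6} is not among them.

no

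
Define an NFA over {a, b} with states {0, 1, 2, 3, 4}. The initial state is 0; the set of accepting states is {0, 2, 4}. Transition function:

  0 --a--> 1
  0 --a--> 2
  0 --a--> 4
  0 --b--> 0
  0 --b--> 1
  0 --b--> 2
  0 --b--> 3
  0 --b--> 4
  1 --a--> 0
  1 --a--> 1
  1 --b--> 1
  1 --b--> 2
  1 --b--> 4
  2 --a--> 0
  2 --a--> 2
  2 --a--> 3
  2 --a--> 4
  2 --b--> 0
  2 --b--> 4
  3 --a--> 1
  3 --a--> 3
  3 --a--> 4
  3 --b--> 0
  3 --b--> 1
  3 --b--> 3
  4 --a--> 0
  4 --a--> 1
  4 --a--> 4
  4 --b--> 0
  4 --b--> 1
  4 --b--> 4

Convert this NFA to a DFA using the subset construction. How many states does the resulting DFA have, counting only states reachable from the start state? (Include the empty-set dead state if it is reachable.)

4

Start state of the DFA: {0}.
{0} --a--> {1, 2, 4}  [new]
{0} --b--> {0, 1, 2, 3, 4}  [new]
{1, 2, 4} --a--> {0, 1, 2, 3, 4}  [seen]
{1, 2, 4} --b--> {0, 1, 2, 4}  [new]
{0, 1, 2, 3, 4} --a--> {0, 1, 2, 3, 4}  [seen]
{0, 1, 2, 3, 4} --b--> {0, 1, 2, 3, 4}  [seen]
{0, 1, 2, 4} --a--> {0, 1, 2, 3, 4}  [seen]
{0, 1, 2, 4} --b--> {0, 1, 2, 3, 4}  [seen]
Reachable DFA states: {0}, {1, 2, 4}, {0, 1, 2, 3, 4}, {0, 1, 2, 4}.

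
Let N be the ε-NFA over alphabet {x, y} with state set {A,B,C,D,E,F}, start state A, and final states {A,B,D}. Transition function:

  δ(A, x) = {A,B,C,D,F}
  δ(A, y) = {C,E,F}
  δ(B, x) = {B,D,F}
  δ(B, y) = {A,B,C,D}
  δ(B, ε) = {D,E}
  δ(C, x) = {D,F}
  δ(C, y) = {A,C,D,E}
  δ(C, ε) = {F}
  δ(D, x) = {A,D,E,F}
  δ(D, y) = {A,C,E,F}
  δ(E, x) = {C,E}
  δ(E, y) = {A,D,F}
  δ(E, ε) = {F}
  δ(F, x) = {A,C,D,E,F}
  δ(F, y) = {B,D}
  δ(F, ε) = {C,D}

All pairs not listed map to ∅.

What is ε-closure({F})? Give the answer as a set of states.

{C,D,F}

Begin with {F}.
F →ε {C,D}; add C, D.
ε-closure = {C,D,F}.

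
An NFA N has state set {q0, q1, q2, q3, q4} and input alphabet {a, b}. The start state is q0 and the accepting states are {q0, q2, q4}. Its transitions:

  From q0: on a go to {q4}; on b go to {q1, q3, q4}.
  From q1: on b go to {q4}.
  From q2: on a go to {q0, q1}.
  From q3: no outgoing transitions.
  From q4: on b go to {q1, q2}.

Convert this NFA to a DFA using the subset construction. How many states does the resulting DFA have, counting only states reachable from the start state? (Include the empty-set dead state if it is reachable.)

7

Start state of the DFA: {q0}.
{q0} --a--> {q4}  [new]
{q0} --b--> {q1, q3, q4}  [new]
{q4} --a--> ∅  [new]
{q4} --b--> {q1, q2}  [new]
{q1, q3, q4} --a--> ∅  [seen]
{q1, q3, q4} --b--> {q1, q2, q4}  [new]
∅ --a--> ∅  [seen]
∅ --b--> ∅  [seen]
{q1, q2} --a--> {q0, q1}  [new]
{q1, q2} --b--> {q4}  [seen]
{q1, q2, q4} --a--> {q0, q1}  [seen]
{q1, q2, q4} --b--> {q1, q2, q4}  [seen]
{q0, q1} --a--> {q4}  [seen]
{q0, q1} --b--> {q1, q3, q4}  [seen]
Reachable DFA states: {q0}, {q4}, {q1, q3, q4}, ∅, {q1, q2}, {q1, q2, q4}, {q0, q1}.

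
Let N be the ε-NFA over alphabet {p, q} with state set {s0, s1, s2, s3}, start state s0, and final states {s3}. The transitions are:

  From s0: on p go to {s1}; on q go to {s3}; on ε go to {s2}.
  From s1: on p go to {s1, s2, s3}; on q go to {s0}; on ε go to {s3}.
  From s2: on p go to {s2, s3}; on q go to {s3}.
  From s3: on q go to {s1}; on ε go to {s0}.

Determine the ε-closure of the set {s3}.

{s0, s2, s3}

Begin with {s3}.
s3 →ε {s0}; add s0.
s0 →ε {s2}; add s2.
ε-closure = {s0, s2, s3}.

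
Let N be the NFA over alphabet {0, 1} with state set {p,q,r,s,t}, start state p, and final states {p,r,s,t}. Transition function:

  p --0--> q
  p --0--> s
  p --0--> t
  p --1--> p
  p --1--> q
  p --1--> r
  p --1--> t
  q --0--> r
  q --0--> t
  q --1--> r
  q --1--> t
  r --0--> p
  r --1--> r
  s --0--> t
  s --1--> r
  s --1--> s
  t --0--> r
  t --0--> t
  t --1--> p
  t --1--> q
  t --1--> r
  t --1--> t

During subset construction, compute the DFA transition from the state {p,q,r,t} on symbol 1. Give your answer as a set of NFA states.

{p,q,r,t}

δ(p,1) = {p,q,r,t}; δ(q,1) = {r,t}; δ(r,1) = {r}; δ(t,1) = {p,q,r,t}.
Union: {p,q,r,t}.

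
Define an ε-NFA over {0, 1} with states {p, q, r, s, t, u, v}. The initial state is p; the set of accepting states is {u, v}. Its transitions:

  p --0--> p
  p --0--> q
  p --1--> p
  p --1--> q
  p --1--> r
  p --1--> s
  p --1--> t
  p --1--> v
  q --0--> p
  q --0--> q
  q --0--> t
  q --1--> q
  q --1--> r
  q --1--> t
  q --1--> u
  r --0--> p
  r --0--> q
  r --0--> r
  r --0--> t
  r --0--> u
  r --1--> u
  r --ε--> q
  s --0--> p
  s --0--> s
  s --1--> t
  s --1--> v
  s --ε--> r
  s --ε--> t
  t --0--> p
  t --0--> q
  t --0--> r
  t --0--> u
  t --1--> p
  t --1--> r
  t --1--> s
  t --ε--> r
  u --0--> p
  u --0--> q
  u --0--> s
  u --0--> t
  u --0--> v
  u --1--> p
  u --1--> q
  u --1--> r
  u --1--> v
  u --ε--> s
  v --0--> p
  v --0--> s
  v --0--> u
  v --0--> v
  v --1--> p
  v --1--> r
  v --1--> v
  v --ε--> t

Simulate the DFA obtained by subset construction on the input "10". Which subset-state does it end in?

{p, q, r, s, t, u, v}

Start: {p}.
δ(p,1) = {p, q, r, s, t, v}.
Union: {p, q, r, s, t, v}.
After 1: {p, q, r, s, t, v}.
δ(p,0) = {p, q}; δ(q,0) = {p, q, t}; δ(r,0) = {p, q, r, t, u}; δ(s,0) = {p, s}; δ(t,0) = {p, q, r, u}; δ(v,0) = {p, s, u, v}.
Union: {p, q, r, s, t, u, v}.
After 0: {p, q, r, s, t, u, v}.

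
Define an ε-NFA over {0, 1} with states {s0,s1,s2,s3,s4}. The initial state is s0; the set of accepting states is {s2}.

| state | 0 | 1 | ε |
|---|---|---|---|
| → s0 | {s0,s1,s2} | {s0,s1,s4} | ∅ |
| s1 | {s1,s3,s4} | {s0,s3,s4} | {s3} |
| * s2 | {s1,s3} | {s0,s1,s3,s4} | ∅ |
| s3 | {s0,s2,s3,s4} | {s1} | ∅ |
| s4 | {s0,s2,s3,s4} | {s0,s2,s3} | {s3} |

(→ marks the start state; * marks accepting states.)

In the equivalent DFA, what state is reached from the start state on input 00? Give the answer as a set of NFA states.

{s0,s1,s2,s3,s4}

Start: {s0}.
δ(s0,0) = {s0,s1,s2}.
Union: {s0,s1,s2}.
ε-closure gives {s0,s1,s2,s3}.
After 0: {s0,s1,s2,s3}.
δ(s0,0) = {s0,s1,s2}; δ(s1,0) = {s1,s3,s4}; δ(s2,0) = {s1,s3}; δ(s3,0) = {s0,s2,s3,s4}.
Union: {s0,s1,s2,s3,s4}.
After 0: {s0,s1,s2,s3,s4}.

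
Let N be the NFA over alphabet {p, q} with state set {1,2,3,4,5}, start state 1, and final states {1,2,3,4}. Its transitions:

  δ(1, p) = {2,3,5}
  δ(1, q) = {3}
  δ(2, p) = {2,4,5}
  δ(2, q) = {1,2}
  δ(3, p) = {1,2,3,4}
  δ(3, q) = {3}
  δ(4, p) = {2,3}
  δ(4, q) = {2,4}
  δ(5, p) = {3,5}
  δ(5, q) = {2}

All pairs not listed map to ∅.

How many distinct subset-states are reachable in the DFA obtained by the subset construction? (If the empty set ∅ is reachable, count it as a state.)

6

Start state of the DFA: {1}.
{1} --p--> {2,3,5}  [new]
{1} --q--> {3}  [new]
{2,3,5} --p--> {1,2,3,4,5}  [new]
{2,3,5} --q--> {1,2,3}  [new]
{3} --p--> {1,2,3,4}  [new]
{3} --q--> {3}  [seen]
{1,2,3,4,5} --p--> {1,2,3,4,5}  [seen]
{1,2,3,4,5} --q--> {1,2,3,4}  [seen]
{1,2,3} --p--> {1,2,3,4,5}  [seen]
{1,2,3} --q--> {1,2,3}  [seen]
{1,2,3,4} --p--> {1,2,3,4,5}  [seen]
{1,2,3,4} --q--> {1,2,3,4}  [seen]
Reachable DFA states: {1}, {2,3,5}, {3}, {1,2,3,4,5}, {1,2,3}, {1,2,3,4}.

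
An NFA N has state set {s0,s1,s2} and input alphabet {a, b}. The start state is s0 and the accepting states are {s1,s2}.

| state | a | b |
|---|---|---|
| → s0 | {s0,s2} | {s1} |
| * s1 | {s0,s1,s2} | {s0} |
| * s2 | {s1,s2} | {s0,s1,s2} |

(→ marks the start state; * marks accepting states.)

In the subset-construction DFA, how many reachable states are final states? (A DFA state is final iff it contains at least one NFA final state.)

3

Start state of the DFA: {s0}.
{s0} --a--> {s0,s2}  [new]
{s0} --b--> {s1}  [new]
{s0,s2} --a--> {s0,s1,s2}  [new]
{s0,s2} --b--> {s0,s1,s2}  [seen]
{s1} --a--> {s0,s1,s2}  [seen]
{s1} --b--> {s0}  [seen]
{s0,s1,s2} --a--> {s0,s1,s2}  [seen]
{s0,s1,s2} --b--> {s0,s1,s2}  [seen]
Reachable DFA states: {s0}, {s0,s2}, {s1}, {s0,s1,s2}.
Accepting DFA states (contain an NFA accepting state): {s0,s2}, {s1}, {s0,s1,s2}.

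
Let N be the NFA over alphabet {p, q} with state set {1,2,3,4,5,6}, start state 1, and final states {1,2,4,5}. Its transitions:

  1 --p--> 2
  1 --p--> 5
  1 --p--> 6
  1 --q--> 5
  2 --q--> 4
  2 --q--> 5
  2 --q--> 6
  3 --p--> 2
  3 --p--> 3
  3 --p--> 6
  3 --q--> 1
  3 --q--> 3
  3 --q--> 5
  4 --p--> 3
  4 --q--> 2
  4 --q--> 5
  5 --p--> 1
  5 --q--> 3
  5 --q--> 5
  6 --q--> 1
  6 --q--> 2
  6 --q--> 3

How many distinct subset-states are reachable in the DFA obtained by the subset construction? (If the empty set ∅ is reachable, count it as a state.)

Start state of the DFA: {1}.
{1} --p--> {2,5,6}  [new]
{1} --q--> {5}  [new]
{2,5,6} --p--> {1}  [seen]
{2,5,6} --q--> {1,2,3,4,5,6}  [new]
{5} --p--> {1}  [seen]
{5} --q--> {3,5}  [new]
{1,2,3,4,5,6} --p--> {1,2,3,5,6}  [new]
{1,2,3,4,5,6} --q--> {1,2,3,4,5,6}  [seen]
{3,5} --p--> {1,2,3,6}  [new]
{3,5} --q--> {1,3,5}  [new]
{1,2,3,5,6} --p--> {1,2,3,5,6}  [seen]
{1,2,3,5,6} --q--> {1,2,3,4,5,6}  [seen]
{1,2,3,6} --p--> {2,3,5,6}  [new]
{1,2,3,6} --q--> {1,2,3,4,5,6}  [seen]
{1,3,5} --p--> {1,2,3,5,6}  [seen]
{1,3,5} --q--> {1,3,5}  [seen]
{2,3,5,6} --p--> {1,2,3,6}  [seen]
{2,3,5,6} --q--> {1,2,3,4,5,6}  [seen]
Reachable DFA states: {1}, {2,5,6}, {5}, {1,2,3,4,5,6}, {3,5}, {1,2,3,5,6}, {1,2,3,6}, {1,3,5}, {2,3,5,6}.

9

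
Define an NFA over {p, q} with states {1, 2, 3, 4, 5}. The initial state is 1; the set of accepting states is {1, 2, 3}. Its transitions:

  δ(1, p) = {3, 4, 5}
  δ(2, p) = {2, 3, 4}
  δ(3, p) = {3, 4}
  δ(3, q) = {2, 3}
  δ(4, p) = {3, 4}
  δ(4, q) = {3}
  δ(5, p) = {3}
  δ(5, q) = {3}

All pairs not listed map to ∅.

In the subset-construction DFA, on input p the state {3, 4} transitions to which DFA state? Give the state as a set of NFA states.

δ(3,p) = {3, 4}; δ(4,p) = {3, 4}.
Union: {3, 4}.

{3, 4}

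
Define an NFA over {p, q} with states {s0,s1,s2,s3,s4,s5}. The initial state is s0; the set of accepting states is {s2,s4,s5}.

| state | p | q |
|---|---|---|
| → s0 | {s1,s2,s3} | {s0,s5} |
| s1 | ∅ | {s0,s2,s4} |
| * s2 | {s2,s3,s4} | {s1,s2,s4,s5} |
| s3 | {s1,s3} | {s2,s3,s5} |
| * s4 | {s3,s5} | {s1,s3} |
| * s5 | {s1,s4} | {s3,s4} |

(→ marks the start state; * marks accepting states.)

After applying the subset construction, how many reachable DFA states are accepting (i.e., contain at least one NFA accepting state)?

Start state of the DFA: {s0}.
{s0} --p--> {s1,s2,s3}  [new]
{s0} --q--> {s0,s5}  [new]
{s1,s2,s3} --p--> {s1,s2,s3,s4}  [new]
{s1,s2,s3} --q--> {s0,s1,s2,s3,s4,s5}  [new]
{s0,s5} --p--> {s1,s2,s3,s4}  [seen]
{s0,s5} --q--> {s0,s3,s4,s5}  [new]
{s1,s2,s3,s4} --p--> {s1,s2,s3,s4,s5}  [new]
{s1,s2,s3,s4} --q--> {s0,s1,s2,s3,s4,s5}  [seen]
{s0,s1,s2,s3,s4,s5} --p--> {s1,s2,s3,s4,s5}  [seen]
{s0,s1,s2,s3,s4,s5} --q--> {s0,s1,s2,s3,s4,s5}  [seen]
{s0,s3,s4,s5} --p--> {s1,s2,s3,s4,s5}  [seen]
{s0,s3,s4,s5} --q--> {s0,s1,s2,s3,s4,s5}  [seen]
{s1,s2,s3,s4,s5} --p--> {s1,s2,s3,s4,s5}  [seen]
{s1,s2,s3,s4,s5} --q--> {s0,s1,s2,s3,s4,s5}  [seen]
Reachable DFA states: {s0}, {s1,s2,s3}, {s0,s5}, {s1,s2,s3,s4}, {s0,s1,s2,s3,s4,s5}, {s0,s3,s4,s5}, {s1,s2,s3,s4,s5}.
Accepting DFA states (contain an NFA accepting state): {s1,s2,s3}, {s0,s5}, {s1,s2,s3,s4}, {s0,s1,s2,s3,s4,s5}, {s0,s3,s4,s5}, {s1,s2,s3,s4,s5}.

6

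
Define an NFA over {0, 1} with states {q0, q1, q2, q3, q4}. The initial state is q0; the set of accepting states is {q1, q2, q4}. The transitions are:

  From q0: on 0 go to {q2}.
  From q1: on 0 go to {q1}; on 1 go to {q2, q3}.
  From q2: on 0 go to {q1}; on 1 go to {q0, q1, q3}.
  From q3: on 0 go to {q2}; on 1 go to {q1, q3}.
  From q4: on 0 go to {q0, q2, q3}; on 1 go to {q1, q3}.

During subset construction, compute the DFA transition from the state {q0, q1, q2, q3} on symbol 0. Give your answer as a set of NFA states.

δ(q0,0) = {q2}; δ(q1,0) = {q1}; δ(q2,0) = {q1}; δ(q3,0) = {q2}.
Union: {q1, q2}.

{q1, q2}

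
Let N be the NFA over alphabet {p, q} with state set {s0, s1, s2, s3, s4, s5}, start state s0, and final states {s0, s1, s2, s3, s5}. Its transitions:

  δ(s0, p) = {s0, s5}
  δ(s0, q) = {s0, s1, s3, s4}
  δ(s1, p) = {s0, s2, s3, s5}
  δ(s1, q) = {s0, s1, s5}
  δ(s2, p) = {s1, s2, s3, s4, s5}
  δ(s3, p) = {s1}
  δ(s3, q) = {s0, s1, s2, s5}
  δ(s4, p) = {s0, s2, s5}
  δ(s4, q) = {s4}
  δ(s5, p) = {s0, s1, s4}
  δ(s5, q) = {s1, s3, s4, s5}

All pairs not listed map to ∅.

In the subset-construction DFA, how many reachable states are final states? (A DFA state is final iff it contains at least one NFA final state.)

7

Start state of the DFA: {s0}.
{s0} --p--> {s0, s5}  [new]
{s0} --q--> {s0, s1, s3, s4}  [new]
{s0, s5} --p--> {s0, s1, s4, s5}  [new]
{s0, s5} --q--> {s0, s1, s3, s4, s5}  [new]
{s0, s1, s3, s4} --p--> {s0, s1, s2, s3, s5}  [new]
{s0, s1, s3, s4} --q--> {s0, s1, s2, s3, s4, s5}  [new]
{s0, s1, s4, s5} --p--> {s0, s1, s2, s3, s4, s5}  [seen]
{s0, s1, s4, s5} --q--> {s0, s1, s3, s4, s5}  [seen]
{s0, s1, s3, s4, s5} --p--> {s0, s1, s2, s3, s4, s5}  [seen]
{s0, s1, s3, s4, s5} --q--> {s0, s1, s2, s3, s4, s5}  [seen]
{s0, s1, s2, s3, s5} --p--> {s0, s1, s2, s3, s4, s5}  [seen]
{s0, s1, s2, s3, s5} --q--> {s0, s1, s2, s3, s4, s5}  [seen]
{s0, s1, s2, s3, s4, s5} --p--> {s0, s1, s2, s3, s4, s5}  [seen]
{s0, s1, s2, s3, s4, s5} --q--> {s0, s1, s2, s3, s4, s5}  [seen]
Reachable DFA states: {s0}, {s0, s5}, {s0, s1, s3, s4}, {s0, s1, s4, s5}, {s0, s1, s3, s4, s5}, {s0, s1, s2, s3, s5}, {s0, s1, s2, s3, s4, s5}.
Accepting DFA states (contain an NFA accepting state): {s0}, {s0, s5}, {s0, s1, s3, s4}, {s0, s1, s4, s5}, {s0, s1, s3, s4, s5}, {s0, s1, s2, s3, s5}, {s0, s1, s2, s3, s4, s5}.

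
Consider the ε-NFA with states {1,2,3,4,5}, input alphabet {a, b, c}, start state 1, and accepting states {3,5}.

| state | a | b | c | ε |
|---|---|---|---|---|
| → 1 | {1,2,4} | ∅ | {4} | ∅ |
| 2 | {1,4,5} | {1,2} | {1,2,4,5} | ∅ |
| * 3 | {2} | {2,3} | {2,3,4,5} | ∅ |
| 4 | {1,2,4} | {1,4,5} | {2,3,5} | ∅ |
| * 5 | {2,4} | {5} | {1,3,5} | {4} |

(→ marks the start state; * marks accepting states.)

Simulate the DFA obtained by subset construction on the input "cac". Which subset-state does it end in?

{1,2,3,4,5}

Start: {1}.
δ(1,c) = {4}.
Union: {4}.
After c: {4}.
δ(4,a) = {1,2,4}.
Union: {1,2,4}.
After a: {1,2,4}.
δ(1,c) = {4}; δ(2,c) = {1,2,4,5}; δ(4,c) = {2,3,5}.
Union: {1,2,3,4,5}.
After c: {1,2,3,4,5}.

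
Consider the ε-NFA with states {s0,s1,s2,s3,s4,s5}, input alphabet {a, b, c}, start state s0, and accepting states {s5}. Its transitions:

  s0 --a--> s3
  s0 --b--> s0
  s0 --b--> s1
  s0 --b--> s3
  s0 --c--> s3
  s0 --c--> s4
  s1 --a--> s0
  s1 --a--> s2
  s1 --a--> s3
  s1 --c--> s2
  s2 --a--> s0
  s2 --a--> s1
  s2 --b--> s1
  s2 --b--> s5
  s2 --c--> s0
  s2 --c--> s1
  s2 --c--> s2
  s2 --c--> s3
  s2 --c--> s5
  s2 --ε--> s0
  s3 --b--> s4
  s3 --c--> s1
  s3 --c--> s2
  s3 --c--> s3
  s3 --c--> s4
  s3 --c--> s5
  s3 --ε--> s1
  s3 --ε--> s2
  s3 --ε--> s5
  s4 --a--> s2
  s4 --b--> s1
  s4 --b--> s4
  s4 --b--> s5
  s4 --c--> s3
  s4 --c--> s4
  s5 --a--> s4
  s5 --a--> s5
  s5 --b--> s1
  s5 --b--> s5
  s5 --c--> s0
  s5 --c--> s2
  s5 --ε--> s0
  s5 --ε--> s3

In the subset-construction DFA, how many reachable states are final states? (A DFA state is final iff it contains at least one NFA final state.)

2

Start state of the DFA: {s0} (ε-closure of the NFA start).
{s0} --a--> {s0,s1,s2,s3,s5}  [new]
{s0} --b--> {s0,s1,s2,s3,s5}  [seen]
{s0} --c--> {s0,s1,s2,s3,s4,s5}  [new]
{s0,s1,s2,s3,s5} --a--> {s0,s1,s2,s3,s4,s5}  [seen]
{s0,s1,s2,s3,s5} --b--> {s0,s1,s2,s3,s4,s5}  [seen]
{s0,s1,s2,s3,s5} --c--> {s0,s1,s2,s3,s4,s5}  [seen]
{s0,s1,s2,s3,s4,s5} --a--> {s0,s1,s2,s3,s4,s5}  [seen]
{s0,s1,s2,s3,s4,s5} --b--> {s0,s1,s2,s3,s4,s5}  [seen]
{s0,s1,s2,s3,s4,s5} --c--> {s0,s1,s2,s3,s4,s5}  [seen]
Reachable DFA states: {s0}, {s0,s1,s2,s3,s5}, {s0,s1,s2,s3,s4,s5}.
Accepting DFA states (contain an NFA accepting state): {s0,s1,s2,s3,s5}, {s0,s1,s2,s3,s4,s5}.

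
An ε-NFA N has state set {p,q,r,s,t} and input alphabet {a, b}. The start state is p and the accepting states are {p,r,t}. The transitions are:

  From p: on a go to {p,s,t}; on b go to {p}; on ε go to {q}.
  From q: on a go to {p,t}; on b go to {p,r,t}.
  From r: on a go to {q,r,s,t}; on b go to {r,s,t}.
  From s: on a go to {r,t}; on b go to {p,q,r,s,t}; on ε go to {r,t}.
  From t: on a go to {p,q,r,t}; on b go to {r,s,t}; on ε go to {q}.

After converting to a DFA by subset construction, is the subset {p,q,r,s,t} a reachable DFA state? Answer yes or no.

yes

Start state of the DFA: {p,q} (ε-closure of the NFA start).
{p,q} --a--> {p,q,r,s,t}  [new]
{p,q} --b--> {p,q,r,t}  [new]
{p,q,r,s,t} --a--> {p,q,r,s,t}  [seen]
{p,q,r,s,t} --b--> {p,q,r,s,t}  [seen]
{p,q,r,t} --a--> {p,q,r,s,t}  [seen]
{p,q,r,t} --b--> {p,q,r,s,t}  [seen]
Reachable DFA states: {p,q}, {p,q,r,s,t}, {p,q,r,t}.
{p,q,r,s,t} is among them.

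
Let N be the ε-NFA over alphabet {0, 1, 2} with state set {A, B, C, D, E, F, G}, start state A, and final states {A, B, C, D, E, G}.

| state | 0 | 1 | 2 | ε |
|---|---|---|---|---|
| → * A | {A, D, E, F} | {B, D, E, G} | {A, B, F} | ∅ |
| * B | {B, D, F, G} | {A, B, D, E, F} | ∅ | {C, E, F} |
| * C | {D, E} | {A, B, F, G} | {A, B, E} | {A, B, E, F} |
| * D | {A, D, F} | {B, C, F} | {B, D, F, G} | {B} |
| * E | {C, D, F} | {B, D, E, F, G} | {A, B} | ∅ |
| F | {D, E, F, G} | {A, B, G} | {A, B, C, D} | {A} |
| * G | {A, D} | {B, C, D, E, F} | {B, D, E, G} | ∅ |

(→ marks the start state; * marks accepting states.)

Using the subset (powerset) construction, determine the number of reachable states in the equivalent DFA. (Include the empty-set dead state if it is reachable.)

Start state of the DFA: {A} (ε-closure of the NFA start).
{A} --0--> {A, B, C, D, E, F}  [new]
{A} --1--> {A, B, C, D, E, F, G}  [new]
{A} --2--> {A, B, C, E, F}  [new]
{A, B, C, D, E, F} --0--> {A, B, C, D, E, F, G}  [seen]
{A, B, C, D, E, F} --1--> {A, B, C, D, E, F, G}  [seen]
{A, B, C, D, E, F} --2--> {A, B, C, D, E, F, G}  [seen]
{A, B, C, D, E, F, G} --0--> {A, B, C, D, E, F, G}  [seen]
{A, B, C, D, E, F, G} --1--> {A, B, C, D, E, F, G}  [seen]
{A, B, C, D, E, F, G} --2--> {A, B, C, D, E, F, G}  [seen]
{A, B, C, E, F} --0--> {A, B, C, D, E, F, G}  [seen]
{A, B, C, E, F} --1--> {A, B, C, D, E, F, G}  [seen]
{A, B, C, E, F} --2--> {A, B, C, D, E, F}  [seen]
Reachable DFA states: {A}, {A, B, C, D, E, F}, {A, B, C, D, E, F, G}, {A, B, C, E, F}.

4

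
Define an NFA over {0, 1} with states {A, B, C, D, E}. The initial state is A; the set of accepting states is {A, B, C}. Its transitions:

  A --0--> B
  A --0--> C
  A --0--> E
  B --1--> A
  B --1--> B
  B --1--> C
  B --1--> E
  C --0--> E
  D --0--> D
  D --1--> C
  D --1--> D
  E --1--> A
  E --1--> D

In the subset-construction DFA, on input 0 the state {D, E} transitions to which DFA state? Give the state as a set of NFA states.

{D}

δ(D,0) = {D}; δ(E,0) = ∅.
Union: {D}.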